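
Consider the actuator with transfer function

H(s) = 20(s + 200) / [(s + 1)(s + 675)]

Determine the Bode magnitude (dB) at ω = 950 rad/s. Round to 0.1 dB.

-35.1 dB

At s = jω = j950:
zero (s+200): 200 + j950 → |·| = √(200²+950²) = √942500 ≈ 970.82, ∠ = arctan(950/200) ≈ 78.11°
pole (s+1): 1 + j950 → |·| = √(1²+950²) = √902501 ≈ 950, ∠ = arctan(950/1) ≈ 89.94°
pole (s+675): 675 + j950 → |·| = √(675²+950²) = √1358125 ≈ 1165.4, ∠ = arctan(950/675) ≈ 54.61°
|H| = 20 · 970.82 / 1.1071e+06 ≈ 0.017538
Gain = 20 log₁₀(0.017538) ≈ -35.12 dB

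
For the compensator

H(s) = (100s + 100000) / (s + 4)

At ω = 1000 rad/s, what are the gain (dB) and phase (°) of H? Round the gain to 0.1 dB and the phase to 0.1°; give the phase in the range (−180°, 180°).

Substitute s = j1000:
Numerator: 100(j1000) + 100000 = 100000 + j100000
Denominator: (j1000) + 4 = 4 + j1000
|N| = √(100000² + 100000²) ≈ 1.4142e+05, ∠N ≈ 45.00°
|D| = √(4² + 1000²) ≈ 1000, ∠D ≈ 89.77°
|H| = 1.4142e+05 / 1000 ≈ 141.42
Gain = 20 log₁₀(141.42) ≈ 43.01 dB
∠H = 45.00° − 89.77° = -44.77°

43.0 dB, -44.8°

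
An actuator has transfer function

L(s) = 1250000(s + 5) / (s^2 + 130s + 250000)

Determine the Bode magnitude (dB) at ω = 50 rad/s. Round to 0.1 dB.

48.1 dB

At s = jω = j50:
zero (s+5): 5 + j50 → |·| = √(5²+50²) = √2525 ≈ 50.249, ∠ = arctan(50/5) ≈ 84.29°
quadratic: (j50)² + 130·j50 + 250000 = 247500 + j6500 → |·| ≈ 2.4759e+05, ∠ ≈ 1.50°
|L| = 1250000 · 50.249 / 2.4759e+05 ≈ 253.69
Gain = 20 log₁₀(253.69) ≈ 48.09 dB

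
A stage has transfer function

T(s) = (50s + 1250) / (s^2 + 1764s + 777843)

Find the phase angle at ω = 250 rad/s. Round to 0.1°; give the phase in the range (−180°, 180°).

52.6°

Substitute s = j250:
Numerator: 50(j250) + 1250 = 1250 + j12500
Denominator: (j250)^2 + 1764(j250) + 777843 = 715343 + j441000
|N| = √(1250² + 12500²) ≈ 12562, ∠N ≈ 84.29°
|D| = √(715343² + 441000²) ≈ 8.4036e+05, ∠D ≈ 31.65°
∠T = 84.29° − 31.65° = 52.64°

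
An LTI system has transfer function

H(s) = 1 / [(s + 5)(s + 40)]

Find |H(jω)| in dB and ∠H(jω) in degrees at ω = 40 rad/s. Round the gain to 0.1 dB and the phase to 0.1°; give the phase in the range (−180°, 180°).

-67.2 dB, -127.9°

At s = jω = j40:
pole (s+5): 5 + j40 → |·| = √(5²+40²) = √1625 ≈ 40.311, ∠ = arctan(40/5) ≈ 82.87°
pole (s+40): 40 + j40 → |·| = √(40²+40²) = √3200 ≈ 56.569, ∠ = arctan(40/40) ≈ 45.00°
|H| = 1 / 2280.4 ≈ 0.00043852
Gain = 20 log₁₀(0.00043852) ≈ -67.16 dB
∠H = 0.00° − 127.87° = -127.87°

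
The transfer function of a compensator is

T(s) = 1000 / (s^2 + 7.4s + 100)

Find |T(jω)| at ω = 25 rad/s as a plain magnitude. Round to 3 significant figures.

1.80

At s = jω = j25:
quadratic: (j25)² + 7.4·j25 + 100 = -525 + j185 → |·| ≈ 556.64, ∠ ≈ 160.59°
|T| = 1000 / 556.64 ≈ 1.7965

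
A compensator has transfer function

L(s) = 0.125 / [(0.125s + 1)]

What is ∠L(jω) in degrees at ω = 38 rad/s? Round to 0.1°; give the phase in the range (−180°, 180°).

At ω = 38 rad/s:
pole (1 + j38·0.125) = 1 + j4.75 → |·| ≈ 4.8541, ∠ ≈ 78.11°
∠L = (0°) − (78.11°) = -78.11°

-78.1°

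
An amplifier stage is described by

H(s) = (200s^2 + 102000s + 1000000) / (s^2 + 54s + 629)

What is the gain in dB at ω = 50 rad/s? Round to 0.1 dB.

63.9 dB

Substitute s = j50:
Numerator: 200(j50)^2 + 102000(j50) + 1000000 = 500000 + j5100000
Denominator: (j50)^2 + 54(j50) + 629 = -1871 + j2700
|N| = √(500000² + 5100000²) ≈ 5.1245e+06, ∠N ≈ 84.40°
|D| = √(1871² + 2700²) ≈ 3284.9, ∠D ≈ 124.72°
|H| = 5.1245e+06 / 3284.9 ≈ 1560
Gain = 20 log₁₀(1560) ≈ 63.86 dB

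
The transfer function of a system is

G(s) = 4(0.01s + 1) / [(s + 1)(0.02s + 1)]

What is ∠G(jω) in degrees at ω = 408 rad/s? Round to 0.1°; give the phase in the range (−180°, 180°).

-96.6°

At ω = 408 rad/s:
zero (1 + j408·0.01) = 1 + j4.08 → |·| ≈ 4.2008, ∠ ≈ 76.23°
pole (1 + j408·1) = 1 + j408 → |·| ≈ 408, ∠ ≈ 89.86°
pole (1 + j408·0.02) = 1 + j8.16 → |·| ≈ 8.221, ∠ ≈ 83.01°
∠G = (76.23°) − (89.86° + 83.01°) = -96.64°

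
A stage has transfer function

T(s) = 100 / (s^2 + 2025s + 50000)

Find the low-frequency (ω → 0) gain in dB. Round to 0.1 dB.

T(0) = 100 / 50000 = 0.002
20 log₁₀(0.002) ≈ -53.98 dB

-54.0 dB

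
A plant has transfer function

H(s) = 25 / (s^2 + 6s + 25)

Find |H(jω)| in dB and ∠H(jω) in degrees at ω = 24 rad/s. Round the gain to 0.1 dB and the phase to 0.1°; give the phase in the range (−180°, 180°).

-27.2 dB, -165.4°

At s = jω = j24:
quadratic: (j24)² + 6·j24 + 25 = -551 + j144 → |·| ≈ 569.51, ∠ ≈ 165.35°
|H| = 25 / 569.51 ≈ 0.043897
Gain = 20 log₁₀(0.043897) ≈ -27.15 dB
∠H = 0.00° − 165.35° = -165.35°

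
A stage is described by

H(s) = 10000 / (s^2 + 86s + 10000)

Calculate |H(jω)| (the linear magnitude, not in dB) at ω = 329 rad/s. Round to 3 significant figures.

0.0978

At s = jω = j329:
quadratic: (j329)² + 86·j329 + 10000 = -98241 + j28294 → |·| ≈ 1.0223e+05, ∠ ≈ 163.93°
|H| = 10000 / 1.0223e+05 ≈ 0.097819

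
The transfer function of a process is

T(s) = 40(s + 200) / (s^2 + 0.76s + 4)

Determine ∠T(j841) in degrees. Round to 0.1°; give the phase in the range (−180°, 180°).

-103.3°

At s = jω = j841:
zero (s+200): 200 + j841 → |·| = √(200²+841²) = √747281 ≈ 864.45, ∠ = arctan(841/200) ≈ 76.62°
quadratic: (j841)² + 0.76·j841 + 4 = -707277 + j639.16 → |·| ≈ 7.0728e+05, ∠ ≈ 179.95°
∠T = 76.62° − 179.95° = -103.33°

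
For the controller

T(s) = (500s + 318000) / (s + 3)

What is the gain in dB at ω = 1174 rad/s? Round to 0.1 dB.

55.1 dB

Substitute s = j1174:
Numerator: 500(j1174) + 318000 = 318000 + j587000
Denominator: (j1174) + 3 = 3 + j1174
|N| = √(318000² + 587000²) ≈ 6.676e+05, ∠N ≈ 61.55°
|D| = √(3² + 1174²) ≈ 1174, ∠D ≈ 89.85°
|T| = 6.676e+05 / 1174 ≈ 568.65
Gain = 20 log₁₀(568.65) ≈ 55.10 dB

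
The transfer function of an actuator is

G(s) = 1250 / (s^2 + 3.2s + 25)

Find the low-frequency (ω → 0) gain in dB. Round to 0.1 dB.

G(0) = 1250 / 25 = 50
20 log₁₀(50) ≈ 33.98 dB

34.0 dB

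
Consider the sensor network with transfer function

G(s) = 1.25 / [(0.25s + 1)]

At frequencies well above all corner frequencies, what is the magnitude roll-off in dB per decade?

Each pole contributes −20 dB/decade at high frequency; each zero contributes +20 dB/decade.
Net: 0 zero(s) − 1 pole(s) → -20 dB/decade.

-20 dB/decade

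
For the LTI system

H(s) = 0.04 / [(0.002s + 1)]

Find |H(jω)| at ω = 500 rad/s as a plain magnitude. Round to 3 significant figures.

At ω = 500 rad/s:
pole (1 + j500·0.002) = 1 + j1 → |·| ≈ 1.4142, ∠ ≈ 45.00°
|H| = 0.04 · 1 / (1.4142) ≈ 0.028285

0.0283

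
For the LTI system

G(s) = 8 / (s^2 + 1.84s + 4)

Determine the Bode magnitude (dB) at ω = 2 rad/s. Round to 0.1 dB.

6.7 dB

At s = jω = j2:
quadratic: (j2)² + 1.84·j2 + 4 = 0 + j3.68 → |·| ≈ 3.68, ∠ ≈ 90.00°
|G| = 8 / 3.68 ≈ 2.1739
Gain = 20 log₁₀(2.1739) ≈ 6.74 dB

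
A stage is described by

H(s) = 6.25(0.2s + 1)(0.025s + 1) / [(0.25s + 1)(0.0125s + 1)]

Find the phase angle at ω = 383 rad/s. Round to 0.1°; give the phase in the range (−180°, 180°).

5.7°

At ω = 383 rad/s:
zero (1 + j383·0.2) = 1 + j76.6 → |·| ≈ 76.607, ∠ ≈ 89.25°
zero (1 + j383·0.025) = 1 + j9.575 → |·| ≈ 9.6271, ∠ ≈ 84.04°
pole (1 + j383·0.25) = 1 + j95.75 → |·| ≈ 95.755, ∠ ≈ 89.40°
pole (1 + j383·0.0125) = 1 + j4.7875 → |·| ≈ 4.8908, ∠ ≈ 78.20°
∠H = (89.25° + 84.04°) − (89.40° + 78.20°) = 5.69°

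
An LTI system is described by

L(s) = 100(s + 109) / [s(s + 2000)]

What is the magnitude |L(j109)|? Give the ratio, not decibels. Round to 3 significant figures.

0.0706

At s = jω = j109:
zero (s+109): 109 + j109 → |·| = √(109²+109²) = √23762 ≈ 154.15, ∠ = arctan(109/109) ≈ 45.00°
pole (s+2000): 2000 + j109 → |·| = √(2000²+109²) = √4011881 ≈ 2003, ∠ = arctan(109/2000) ≈ 3.12°
pole at origin: |s| = 109, ∠ = 90.00° (in denominator)
|L| = 100 · 154.15 / 2.1833e+05 ≈ 0.070604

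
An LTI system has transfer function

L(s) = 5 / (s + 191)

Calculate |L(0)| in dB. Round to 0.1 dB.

L(0) = 5 / 191 ≈ 0.026178
20 log₁₀(0.026178) ≈ -31.64 dB

-31.6 dB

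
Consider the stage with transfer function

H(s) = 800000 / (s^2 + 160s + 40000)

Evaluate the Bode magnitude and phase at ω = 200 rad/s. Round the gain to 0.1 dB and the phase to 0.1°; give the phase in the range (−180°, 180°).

At s = jω = j200:
quadratic: (j200)² + 160·j200 + 40000 = 0 + j32000 → |·| ≈ 32000, ∠ ≈ 90.00°
|H| = 800000 / 32000 ≈ 25
Gain = 20 log₁₀(25) ≈ 27.96 dB
∠H = 0.00° − 90.00° = -90.00°

28.0 dB, -90.0°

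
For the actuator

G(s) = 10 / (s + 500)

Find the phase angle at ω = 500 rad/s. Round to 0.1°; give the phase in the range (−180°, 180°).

-45.0°

At s = jω = j500:
pole (s+500): 500 + j500 → |·| = √(500²+500²) = √500000 ≈ 707.11, ∠ = arctan(500/500) ≈ 45.00°
∠G = 0.00° − 45.00° = -45.00°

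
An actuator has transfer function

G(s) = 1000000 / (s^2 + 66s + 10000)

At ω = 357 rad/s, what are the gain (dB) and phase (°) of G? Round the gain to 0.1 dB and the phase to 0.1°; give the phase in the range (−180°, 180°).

At s = jω = j357:
quadratic: (j357)² + 66·j357 + 10000 = -117449 + j23562 → |·| ≈ 1.1979e+05, ∠ ≈ 168.66°
|G| = 1000000 / 1.1979e+05 ≈ 8.3479
Gain = 20 log₁₀(8.3479) ≈ 18.43 dB
∠G = 0.00° − 168.66° = -168.66°

18.4 dB, -168.7°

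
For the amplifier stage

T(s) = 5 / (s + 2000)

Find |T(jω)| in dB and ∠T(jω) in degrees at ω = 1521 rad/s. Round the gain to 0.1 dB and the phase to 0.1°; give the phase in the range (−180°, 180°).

At s = jω = j1521:
pole (s+2000): 2000 + j1521 → |·| = √(2000²+1521²) = √6313441 ≈ 2512.7, ∠ = arctan(1521/2000) ≈ 37.25°
|T| = 5 / 2512.7 ≈ 0.0019899
Gain = 20 log₁₀(0.0019899) ≈ -54.02 dB
∠T = 0.00° − 37.25° = -37.25°

-54.0 dB, -37.3°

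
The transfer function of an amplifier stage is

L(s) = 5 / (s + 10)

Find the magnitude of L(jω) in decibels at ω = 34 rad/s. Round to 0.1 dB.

-17.0 dB

Substitute s = j34:
Numerator: 5 = 5 + j0
Denominator: (j34) + 10 = 10 + j34
|N| = √(5² + 0²) ≈ 5, ∠N ≈ 0.00°
|D| = √(10² + 34²) ≈ 35.44, ∠D ≈ 73.61°
|L| = 5 / 35.44 ≈ 0.14108
Gain = 20 log₁₀(0.14108) ≈ -17.01 dB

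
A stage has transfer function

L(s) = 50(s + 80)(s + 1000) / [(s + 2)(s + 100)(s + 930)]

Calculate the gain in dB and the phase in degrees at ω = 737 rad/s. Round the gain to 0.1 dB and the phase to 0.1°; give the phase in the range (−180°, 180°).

At s = jω = j737:
zero (s+80): 80 + j737 → |·| = √(80²+737²) = √549569 ≈ 741.33, ∠ = arctan(737/80) ≈ 83.80°
zero (s+1000): 1000 + j737 → |·| = √(1000²+737²) = √1543169 ≈ 1242.2, ∠ = arctan(737/1000) ≈ 36.39°
pole (s+2): 2 + j737 → |·| = √(2²+737²) = √543173 ≈ 737, ∠ = arctan(737/2) ≈ 89.84°
pole (s+100): 100 + j737 → |·| = √(100²+737²) = √553169 ≈ 743.75, ∠ = arctan(737/100) ≈ 82.27°
pole (s+930): 930 + j737 → |·| = √(930²+737²) = √1408069 ≈ 1186.6, ∠ = arctan(737/930) ≈ 38.40°
|L| = 50 · 9.2088e+05 / 6.5043e+08 ≈ 0.07079
Gain = 20 log₁₀(0.07079) ≈ -23.00 dB
∠L = 120.19° − 210.51° = -90.32°

-23.0 dB, -90.3°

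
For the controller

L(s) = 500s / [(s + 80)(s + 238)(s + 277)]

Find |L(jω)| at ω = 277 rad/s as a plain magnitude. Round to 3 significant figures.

At s = jω = j277:
zero at origin: s = j277 → |·| = 277, ∠ = 90.00°
pole (s+80): 80 + j277 → |·| = √(80²+277²) = √83129 ≈ 288.32, ∠ = arctan(277/80) ≈ 73.89°
pole (s+238): 238 + j277 → |·| = √(238²+277²) = √133373 ≈ 365.2, ∠ = arctan(277/238) ≈ 49.33°
pole (s+277): 277 + j277 → |·| = √(277²+277²) = √153458 ≈ 391.74, ∠ = arctan(277/277) ≈ 45.00°
|L| = 500 · 277 / 4.1248e+07 ≈ 0.0033577

0.00336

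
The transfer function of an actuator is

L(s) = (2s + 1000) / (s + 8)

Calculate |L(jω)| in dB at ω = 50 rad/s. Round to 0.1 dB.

Substitute s = j50:
Numerator: 2(j50) + 1000 = 1000 + j100
Denominator: (j50) + 8 = 8 + j50
|N| = √(1000² + 100²) ≈ 1005, ∠N ≈ 5.71°
|D| = √(8² + 50²) ≈ 50.636, ∠D ≈ 80.91°
|L| = 1005 / 50.636 ≈ 19.848
Gain = 20 log₁₀(19.848) ≈ 25.95 dB

26.0 dB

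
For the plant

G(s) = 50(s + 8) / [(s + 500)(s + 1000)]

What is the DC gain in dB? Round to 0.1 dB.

G(0) = 50·8 / (500·1000) = 0.0008
20 log₁₀(0.0008) ≈ -61.94 dB

-61.9 dB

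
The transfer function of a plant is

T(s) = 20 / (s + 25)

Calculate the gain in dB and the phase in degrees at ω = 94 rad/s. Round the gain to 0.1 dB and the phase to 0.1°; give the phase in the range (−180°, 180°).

-13.7 dB, -75.1°

Substitute s = j94:
Numerator: 20 = 20 + j0
Denominator: (j94) + 25 = 25 + j94
|N| = √(20² + 0²) ≈ 20, ∠N ≈ 0.00°
|D| = √(25² + 94²) ≈ 97.268, ∠D ≈ 75.11°
|T| = 20 / 97.268 ≈ 0.20562
Gain = 20 log₁₀(0.20562) ≈ -13.74 dB
∠T = 0.00° − 75.11° = -75.11°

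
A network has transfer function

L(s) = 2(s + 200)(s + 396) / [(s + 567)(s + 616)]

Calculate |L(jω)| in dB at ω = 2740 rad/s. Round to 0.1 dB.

5.7 dB

At s = jω = j2740:
zero (s+200): 200 + j2740 → |·| = √(200²+2740²) = √7547600 ≈ 2747.3, ∠ = arctan(2740/200) ≈ 85.83°
zero (s+396): 396 + j2740 → |·| = √(396²+2740²) = √7664416 ≈ 2768.5, ∠ = arctan(2740/396) ≈ 81.78°
pole (s+567): 567 + j2740 → |·| = √(567²+2740²) = √7829089 ≈ 2798.1, ∠ = arctan(2740/567) ≈ 78.31°
pole (s+616): 616 + j2740 → |·| = √(616²+2740²) = √7887056 ≈ 2808.4, ∠ = arctan(2740/616) ≈ 77.33°
|L| = 2 · 7.6059e+06 / 7.8582e+06 ≈ 1.9358
Gain = 20 log₁₀(1.9358) ≈ 5.74 dB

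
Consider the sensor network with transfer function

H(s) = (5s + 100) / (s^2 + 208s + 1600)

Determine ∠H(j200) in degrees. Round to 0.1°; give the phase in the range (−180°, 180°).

-48.4°

Substitute s = j200:
Numerator: 5(j200) + 100 = 100 + j1000
Denominator: (j200)^2 + 208(j200) + 1600 = -38400 + j41600
|N| = √(100² + 1000²) ≈ 1005, ∠N ≈ 84.29°
|D| = √(38400² + 41600²) ≈ 56614, ∠D ≈ 132.71°
∠H = 84.29° − 132.71° = -48.42°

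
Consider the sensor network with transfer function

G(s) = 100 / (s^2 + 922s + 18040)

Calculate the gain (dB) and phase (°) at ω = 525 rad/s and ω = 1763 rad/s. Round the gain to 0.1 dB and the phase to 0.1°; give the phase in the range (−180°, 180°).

ω = 525: -74.8 dB, -118.0°; ω = 1763: -90.9 dB, -152.3°

Substitute s = j525:
Numerator: 100 = 100 + j0
Denominator: (j525)^2 + 922(j525) + 18040 = -257585 + j484050
|N| = √(100² + 0²) ≈ 100, ∠N ≈ 0.00°
|D| = √(257585² + 484050²) ≈ 5.4832e+05, ∠D ≈ 118.02°
|G| = 100 / 5.4832e+05 ≈ 0.00018238
Gain = 20 log₁₀(0.00018238) ≈ -74.78 dB
∠G = 0.00° − 118.02° = -118.02°

Substitute s = j1763:
Numerator: 100 = 100 + j0
Denominator: (j1763)^2 + 922(j1763) + 18040 = -3090129 + j1625486
|N| = √(100² + 0²) ≈ 100, ∠N ≈ 0.00°
|D| = √(3090129² + 1625486²) ≈ 3.4916e+06, ∠D ≈ 152.25°
|G| = 100 / 3.4916e+06 ≈ 2.864e-05
Gain = 20 log₁₀(2.864e-05) ≈ -90.86 dB
∠G = 0.00° − 152.25° = -152.25°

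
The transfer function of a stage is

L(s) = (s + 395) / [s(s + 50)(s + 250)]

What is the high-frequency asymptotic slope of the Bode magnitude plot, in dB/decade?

-40 dB/decade

Each pole contributes −20 dB/decade at high frequency; each zero contributes +20 dB/decade.
Net: 1 zero(s) − 3 pole(s) → -40 dB/decade.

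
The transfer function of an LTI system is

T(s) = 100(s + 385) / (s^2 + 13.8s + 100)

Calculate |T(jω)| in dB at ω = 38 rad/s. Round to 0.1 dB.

28.6 dB

At s = jω = j38:
zero (s+385): 385 + j38 → |·| = √(385²+38²) = √149669 ≈ 386.87, ∠ = arctan(38/385) ≈ 5.64°
quadratic: (j38)² + 13.8·j38 + 100 = -1344 + j524.4 → |·| ≈ 1442.7, ∠ ≈ 158.69°
|T| = 100 · 386.87 / 1442.7 ≈ 26.816
Gain = 20 log₁₀(26.816) ≈ 28.57 dB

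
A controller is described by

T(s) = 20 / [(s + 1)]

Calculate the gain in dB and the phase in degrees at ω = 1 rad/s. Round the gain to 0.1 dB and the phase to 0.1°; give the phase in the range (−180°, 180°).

23.0 dB, -45.0°

At ω = 1 rad/s:
pole (1 + j1·1) = 1 + j1 → |·| ≈ 1.4142, ∠ ≈ 45.00°
|T| = 20 · 1 / (1.4142) ≈ 14.142
Gain = 20 log₁₀(14.142) ≈ 23.01 dB
∠T = (0°) − (45.00°) = -45.00°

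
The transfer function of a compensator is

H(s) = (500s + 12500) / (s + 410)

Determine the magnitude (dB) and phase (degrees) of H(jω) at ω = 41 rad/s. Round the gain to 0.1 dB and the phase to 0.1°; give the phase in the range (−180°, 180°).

35.3 dB, 52.9°

Substitute s = j41:
Numerator: 500(j41) + 12500 = 12500 + j20500
Denominator: (j41) + 410 = 410 + j41
|N| = √(12500² + 20500²) ≈ 24010, ∠N ≈ 58.63°
|D| = √(410² + 41²) ≈ 412.04, ∠D ≈ 5.71°
|H| = 24010 / 412.04 ≈ 58.271
Gain = 20 log₁₀(58.271) ≈ 35.31 dB
∠H = 58.63° − 5.71° = 52.92°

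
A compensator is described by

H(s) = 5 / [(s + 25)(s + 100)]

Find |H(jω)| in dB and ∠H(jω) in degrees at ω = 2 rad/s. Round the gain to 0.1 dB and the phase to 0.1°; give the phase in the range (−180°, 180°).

At s = jω = j2:
pole (s+25): 25 + j2 → |·| = √(25²+2²) = √629 ≈ 25.08, ∠ = arctan(2/25) ≈ 4.57°
pole (s+100): 100 + j2 → |·| = √(100²+2²) = √10004 ≈ 100.02, ∠ = arctan(2/100) ≈ 1.15°
|H| = 5 / 2508.5 ≈ 0.0019932
Gain = 20 log₁₀(0.0019932) ≈ -54.01 dB
∠H = 0.00° − 5.72° = -5.72°

-54.0 dB, -5.7°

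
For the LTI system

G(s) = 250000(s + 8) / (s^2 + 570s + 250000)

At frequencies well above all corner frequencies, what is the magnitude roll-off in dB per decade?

Each pole contributes −20 dB/decade at high frequency; each zero contributes +20 dB/decade.
Net: 1 zero(s) − 2 pole(s) → -20 dB/decade.

-20 dB/decade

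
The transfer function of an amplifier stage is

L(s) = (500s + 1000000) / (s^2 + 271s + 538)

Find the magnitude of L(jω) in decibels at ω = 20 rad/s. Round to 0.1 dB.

Substitute s = j20:
Numerator: 500(j20) + 1000000 = 1000000 + j10000
Denominator: (j20)^2 + 271(j20) + 538 = 138 + j5420
|N| = √(1000000² + 10000²) ≈ 1e+06, ∠N ≈ 0.57°
|D| = √(138² + 5420²) ≈ 5421.8, ∠D ≈ 88.54°
|L| = 1e+06 / 5421.8 ≈ 184.44
Gain = 20 log₁₀(184.44) ≈ 45.32 dB

45.3 dB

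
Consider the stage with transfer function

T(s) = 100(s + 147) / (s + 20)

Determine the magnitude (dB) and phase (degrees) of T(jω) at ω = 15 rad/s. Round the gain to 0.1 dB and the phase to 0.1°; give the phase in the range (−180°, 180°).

55.4 dB, -31.0°

At s = jω = j15:
zero (s+147): 147 + j15 → |·| = √(147²+15²) = √21834 ≈ 147.76, ∠ = arctan(15/147) ≈ 5.83°
pole (s+20): 20 + j15 → |·| = √(20²+15²) = √625 ≈ 25, ∠ = arctan(15/20) ≈ 36.87°
|T| = 100 · 147.76 / 25 ≈ 591.04
Gain = 20 log₁₀(591.04) ≈ 55.43 dB
∠T = 5.83° − 36.87° = -31.04°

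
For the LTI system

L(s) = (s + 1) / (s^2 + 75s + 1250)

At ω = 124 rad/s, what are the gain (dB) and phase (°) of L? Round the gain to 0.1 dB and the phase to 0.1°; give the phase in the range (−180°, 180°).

-42.7 dB, -57.1°

Substitute s = j124:
Numerator: (j124) + 1 = 1 + j124
Denominator: (j124)^2 + 75(j124) + 1250 = -14126 + j9300
|N| = √(1² + 124²) ≈ 124, ∠N ≈ 89.54°
|D| = √(14126² + 9300²) ≈ 16913, ∠D ≈ 146.64°
|L| = 124 / 16913 ≈ 0.0073316
Gain = 20 log₁₀(0.0073316) ≈ -42.70 dB
∠L = 89.54° − 146.64° = -57.10°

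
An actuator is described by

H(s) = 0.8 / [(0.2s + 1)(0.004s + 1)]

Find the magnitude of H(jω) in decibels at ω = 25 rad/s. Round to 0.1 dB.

At ω = 25 rad/s:
pole (1 + j25·0.2) = 1 + j5 → |·| ≈ 5.099, ∠ ≈ 78.69°
pole (1 + j25·0.004) = 1 + j0.1 → |·| ≈ 1.005, ∠ ≈ 5.71°
|H| = 0.8 · 1 / (5.099 · 1.005) ≈ 0.15611
Gain = 20 log₁₀(0.15611) ≈ -16.13 dB

-16.1 dB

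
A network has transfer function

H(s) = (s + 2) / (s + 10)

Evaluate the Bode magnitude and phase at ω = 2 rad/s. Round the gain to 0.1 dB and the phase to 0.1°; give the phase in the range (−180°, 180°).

-11.1 dB, 33.7°

At s = jω = j2:
zero (s+2): 2 + j2 → |·| = √(2²+2²) = √8 ≈ 2.8284, ∠ = arctan(2/2) ≈ 45.00°
pole (s+10): 10 + j2 → |·| = √(10²+2²) = √104 ≈ 10.198, ∠ = arctan(2/10) ≈ 11.31°
|H| = 1 · 2.8284 / 10.198 ≈ 0.27735
Gain = 20 log₁₀(0.27735) ≈ -11.14 dB
∠H = 45.00° − 11.31° = 33.69°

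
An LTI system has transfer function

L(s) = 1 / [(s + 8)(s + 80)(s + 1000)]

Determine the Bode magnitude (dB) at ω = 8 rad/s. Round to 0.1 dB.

At s = jω = j8:
pole (s+8): 8 + j8 → |·| = √(8²+8²) = √128 ≈ 11.314, ∠ = arctan(8/8) ≈ 45.00°
pole (s+80): 80 + j8 → |·| = √(80²+8²) = √6464 ≈ 80.399, ∠ = arctan(8/80) ≈ 5.71°
pole (s+1000): 1000 + j8 → |·| = √(1000²+8²) = √1000064 ≈ 1000, ∠ = arctan(8/1000) ≈ 0.46°
|L| = 1 / 9.0963e+05 ≈ 1.0993e-06
Gain = 20 log₁₀(1.0993e-06) ≈ -119.18 dB

-119.2 dB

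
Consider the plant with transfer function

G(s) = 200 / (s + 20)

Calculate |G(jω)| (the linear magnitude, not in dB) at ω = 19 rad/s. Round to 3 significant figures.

Substitute s = j19:
Numerator: 200 = 200 + j0
Denominator: (j19) + 20 = 20 + j19
|N| = √(200² + 0²) ≈ 200, ∠N ≈ 0.00°
|D| = √(20² + 19²) ≈ 27.586, ∠D ≈ 43.53°
|G| = 200 / 27.586 ≈ 7.2501

7.25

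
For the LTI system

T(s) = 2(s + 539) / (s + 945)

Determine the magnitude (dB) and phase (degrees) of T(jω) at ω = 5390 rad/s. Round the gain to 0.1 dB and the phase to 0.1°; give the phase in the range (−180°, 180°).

At s = jω = j5390:
zero (s+539): 539 + j5390 → |·| = √(539²+5390²) = √29342621 ≈ 5416.9, ∠ = arctan(5390/539) ≈ 84.29°
pole (s+945): 945 + j5390 → |·| = √(945²+5390²) = √29945125 ≈ 5472.2, ∠ = arctan(5390/945) ≈ 80.06°
|T| = 2 · 5416.9 / 5472.2 ≈ 1.9798
Gain = 20 log₁₀(1.9798) ≈ 5.93 dB
∠T = 84.29° − 80.06° = 4.23°

5.9 dB, 4.2°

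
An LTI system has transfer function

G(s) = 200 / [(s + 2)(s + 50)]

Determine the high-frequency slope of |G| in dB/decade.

Each pole contributes −20 dB/decade at high frequency; each zero contributes +20 dB/decade.
Net: 0 zero(s) − 2 pole(s) → -40 dB/decade.

-40 dB/decade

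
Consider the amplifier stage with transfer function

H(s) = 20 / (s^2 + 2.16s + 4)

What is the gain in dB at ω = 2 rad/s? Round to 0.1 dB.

13.3 dB

At s = jω = j2:
quadratic: (j2)² + 2.16·j2 + 4 = 0 + j4.32 → |·| ≈ 4.32, ∠ ≈ 90.00°
|H| = 20 / 4.32 ≈ 4.6296
Gain = 20 log₁₀(4.6296) ≈ 13.31 dB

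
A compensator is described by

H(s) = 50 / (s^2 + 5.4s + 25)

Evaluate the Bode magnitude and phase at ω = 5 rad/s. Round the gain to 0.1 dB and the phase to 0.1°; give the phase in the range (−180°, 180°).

5.4 dB, -90.0°

At s = jω = j5:
quadratic: (j5)² + 5.4·j5 + 25 = 0 + j27 → |·| ≈ 27, ∠ ≈ 90.00°
|H| = 50 / 27 ≈ 1.8519
Gain = 20 log₁₀(1.8519) ≈ 5.35 dB
∠H = 0.00° − 90.00° = -90.00°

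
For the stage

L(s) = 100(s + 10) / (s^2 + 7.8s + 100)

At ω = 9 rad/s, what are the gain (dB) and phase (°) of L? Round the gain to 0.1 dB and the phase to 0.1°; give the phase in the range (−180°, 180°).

At s = jω = j9:
zero (s+10): 10 + j9 → |·| = √(10²+9²) = √181 ≈ 13.454, ∠ = arctan(9/10) ≈ 41.99°
quadratic: (j9)² + 7.8·j9 + 100 = 19 + j70.2 → |·| ≈ 72.726, ∠ ≈ 74.86°
|L| = 100 · 13.454 / 72.726 ≈ 18.5
Gain = 20 log₁₀(18.5) ≈ 25.34 dB
∠L = 41.99° − 74.86° = -32.87°

25.3 dB, -32.9°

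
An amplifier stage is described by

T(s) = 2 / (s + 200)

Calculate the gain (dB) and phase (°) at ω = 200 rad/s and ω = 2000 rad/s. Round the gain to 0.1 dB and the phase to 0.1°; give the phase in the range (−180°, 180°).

At s = jω = j200:
pole (s+200): 200 + j200 → |·| = √(200²+200²) = √80000 ≈ 282.84, ∠ = arctan(200/200) ≈ 45.00°
|T| = 2 / 282.84 ≈ 0.0070711
Gain = 20 log₁₀(0.0070711) ≈ -43.01 dB
∠T = 0.00° − 45.00° = -45.00°

At s = jω = j2000:
pole (s+200): 200 + j2000 → |·| = √(200²+2000²) = √4040000 ≈ 2010, ∠ = arctan(2000/200) ≈ 84.29°
|T| = 2 / 2010 ≈ 0.00099502
Gain = 20 log₁₀(0.00099502) ≈ -60.04 dB
∠T = 0.00° − 84.29° = -84.29°

ω = 200: -43.0 dB, -45.0°; ω = 2000: -60.0 dB, -84.3°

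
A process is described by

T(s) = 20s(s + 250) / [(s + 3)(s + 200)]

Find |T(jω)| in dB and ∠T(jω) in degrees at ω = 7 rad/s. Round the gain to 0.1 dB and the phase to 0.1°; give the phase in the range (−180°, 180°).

27.2 dB, 22.8°

At s = jω = j7:
zero (s+250): 250 + j7 → |·| = √(250²+7²) = √62549 ≈ 250.1, ∠ = arctan(7/250) ≈ 1.60°
zero at origin: s = j7 → |·| = 7, ∠ = 90.00°
pole (s+3): 3 + j7 → |·| = √(3²+7²) = √58 ≈ 7.6158, ∠ = arctan(7/3) ≈ 66.80°
pole (s+200): 200 + j7 → |·| = √(200²+7²) = √40049 ≈ 200.12, ∠ = arctan(7/200) ≈ 2.00°
|T| = 20 · 1750.7 / 1524.1 ≈ 22.974
Gain = 20 log₁₀(22.974) ≈ 27.22 dB
∠T = 91.60° − 68.80° = 22.80°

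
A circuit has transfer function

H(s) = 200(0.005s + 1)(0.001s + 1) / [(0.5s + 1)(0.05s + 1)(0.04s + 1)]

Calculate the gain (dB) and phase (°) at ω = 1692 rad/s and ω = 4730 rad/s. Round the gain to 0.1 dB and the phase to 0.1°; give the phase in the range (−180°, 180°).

ω = 1692: -63.2 dB, -125.7°; ω = 4730: -73.3 dB, -103.8°

At ω = 1692 rad/s:
zero (1 + j1692·0.005) = 1 + j8.46 → |·| ≈ 8.5189, ∠ ≈ 83.26°
zero (1 + j1692·0.001) = 1 + j1.692 → |·| ≈ 1.9654, ∠ ≈ 59.42°
pole (1 + j1692·0.5) = 1 + j846 → |·| ≈ 846, ∠ ≈ 89.93°
pole (1 + j1692·0.05) = 1 + j84.6 → |·| ≈ 84.606, ∠ ≈ 89.32°
pole (1 + j1692·0.04) = 1 + j67.68 → |·| ≈ 67.687, ∠ ≈ 89.15°
|H| = 200 · 8.5189 · 1.9654 / (846 · 84.606 · 67.687) ≈ 0.00069117
Gain = 20 log₁₀(0.00069117) ≈ -63.21 dB
∠H = (83.26° + 59.42°) − (89.93° + 89.32° + 89.15°) = -125.72°

At ω = 4730 rad/s:
zero (1 + j4730·0.005) = 1 + j23.65 → |·| ≈ 23.671, ∠ ≈ 87.58°
zero (1 + j4730·0.001) = 1 + j4.73 → |·| ≈ 4.8346, ∠ ≈ 78.06°
pole (1 + j4730·0.5) = 1 + j2365 → |·| ≈ 2365, ∠ ≈ 89.98°
pole (1 + j4730·0.05) = 1 + j236.5 → |·| ≈ 236.5, ∠ ≈ 89.76°
pole (1 + j4730·0.04) = 1 + j189.2 → |·| ≈ 189.2, ∠ ≈ 89.70°
|H| = 200 · 23.671 · 4.8346 / (2365 · 236.5 · 189.2) ≈ 0.00021628
Gain = 20 log₁₀(0.00021628) ≈ -73.30 dB
∠H = (87.58° + 78.06°) − (89.98° + 89.76° + 89.70°) = -103.80°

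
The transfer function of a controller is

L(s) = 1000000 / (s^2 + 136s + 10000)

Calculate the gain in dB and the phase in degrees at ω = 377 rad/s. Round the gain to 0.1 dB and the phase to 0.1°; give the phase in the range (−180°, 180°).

At s = jω = j377:
quadratic: (j377)² + 136·j377 + 10000 = -132129 + j51272 → |·| ≈ 1.4173e+05, ∠ ≈ 158.79°
|L| = 1000000 / 1.4173e+05 ≈ 7.0557
Gain = 20 log₁₀(7.0557) ≈ 16.97 dB
∠L = 0.00° − 158.79° = -158.79°

17.0 dB, -158.8°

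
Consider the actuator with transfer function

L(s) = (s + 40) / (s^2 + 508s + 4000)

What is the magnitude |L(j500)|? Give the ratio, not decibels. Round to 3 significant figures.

Substitute s = j500:
Numerator: (j500) + 40 = 40 + j500
Denominator: (j500)^2 + 508(j500) + 4000 = -246000 + j254000
|N| = √(40² + 500²) ≈ 501.6, ∠N ≈ 85.43°
|D| = √(246000² + 254000²) ≈ 3.536e+05, ∠D ≈ 134.08°
|L| = 501.6 / 3.536e+05 ≈ 0.0014186

0.00142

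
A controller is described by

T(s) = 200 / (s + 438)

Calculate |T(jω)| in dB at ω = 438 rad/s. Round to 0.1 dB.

At s = jω = j438:
pole (s+438): 438 + j438 → |·| = √(438²+438²) = √383688 ≈ 619.43, ∠ = arctan(438/438) ≈ 45.00°
|T| = 200 / 619.43 ≈ 0.32288
Gain = 20 log₁₀(0.32288) ≈ -9.82 dB

-9.8 dB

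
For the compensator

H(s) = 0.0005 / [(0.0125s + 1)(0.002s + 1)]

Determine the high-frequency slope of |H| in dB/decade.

-40 dB/decade

Each pole contributes −20 dB/decade at high frequency; each zero contributes +20 dB/decade.
Net: 0 zero(s) − 2 pole(s) → -40 dB/decade.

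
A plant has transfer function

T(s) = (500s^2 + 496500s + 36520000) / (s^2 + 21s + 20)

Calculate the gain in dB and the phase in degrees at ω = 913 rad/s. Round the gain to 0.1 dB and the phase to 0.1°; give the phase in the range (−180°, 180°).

57.0 dB, -48.7°

Substitute s = j913:
Numerator: 500(j913)^2 + 496500(j913) + 36520000 = -380264500 + j453304500
Denominator: (j913)^2 + 21(j913) + 20 = -833549 + j19173
|N| = √(380264500² + 453304500²) ≈ 5.9168e+08, ∠N ≈ 129.99°
|D| = √(833549² + 19173²) ≈ 8.3377e+05, ∠D ≈ 178.68°
|T| = 5.9168e+08 / 8.3377e+05 ≈ 709.64
Gain = 20 log₁₀(709.64) ≈ 57.02 dB
∠T = 129.99° − 178.68° = -48.69°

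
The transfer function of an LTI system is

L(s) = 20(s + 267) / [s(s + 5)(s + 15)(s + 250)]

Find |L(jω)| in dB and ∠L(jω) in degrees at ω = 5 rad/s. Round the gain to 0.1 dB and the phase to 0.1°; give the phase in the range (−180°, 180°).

At s = jω = j5:
zero (s+267): 267 + j5 → |·| = √(267²+5²) = √71314 ≈ 267.05, ∠ = arctan(5/267) ≈ 1.07°
pole (s+5): 5 + j5 → |·| = √(5²+5²) = √50 ≈ 7.0711, ∠ = arctan(5/5) ≈ 45.00°
pole (s+15): 15 + j5 → |·| = √(15²+5²) = √250 ≈ 15.811, ∠ = arctan(5/15) ≈ 18.43°
pole (s+250): 250 + j5 → |·| = √(250²+5²) = √62525 ≈ 250.05, ∠ = arctan(5/250) ≈ 1.15°
pole at origin: |s| = 5, ∠ = 90.00° (in denominator)
|L| = 20 · 267.05 / 1.3978e+05 ≈ 0.03821
Gain = 20 log₁₀(0.03821) ≈ -28.36 dB
∠L = 1.07° − 154.58° = -153.51°

-28.4 dB, -153.5°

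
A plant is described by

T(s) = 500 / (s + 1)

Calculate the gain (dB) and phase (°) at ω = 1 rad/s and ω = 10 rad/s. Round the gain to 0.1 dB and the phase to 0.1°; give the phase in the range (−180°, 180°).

ω = 1: 51.0 dB, -45.0°; ω = 10: 33.9 dB, -84.3°

Substitute s = j1:
Numerator: 500 = 500 + j0
Denominator: (j1) + 1 = 1 + j1
|N| = √(500² + 0²) ≈ 500, ∠N ≈ 0.00°
|D| = √(1² + 1²) ≈ 1.4142, ∠D ≈ 45.00°
|T| = 500 / 1.4142 ≈ 353.56
Gain = 20 log₁₀(353.56) ≈ 50.97 dB
∠T = 0.00° − 45.00° = -45.00°

Substitute s = j10:
Numerator: 500 = 500 + j0
Denominator: (j10) + 1 = 1 + j10
|N| = √(500² + 0²) ≈ 500, ∠N ≈ 0.00°
|D| = √(1² + 10²) ≈ 10.05, ∠D ≈ 84.29°
|T| = 500 / 10.05 ≈ 49.751
Gain = 20 log₁₀(49.751) ≈ 33.94 dB
∠T = 0.00° − 84.29° = -84.29°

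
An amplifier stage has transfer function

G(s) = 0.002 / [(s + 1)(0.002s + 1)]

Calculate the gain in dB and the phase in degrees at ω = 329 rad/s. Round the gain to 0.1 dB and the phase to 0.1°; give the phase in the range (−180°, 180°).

-105.9 dB, -123.2°

At ω = 329 rad/s:
pole (1 + j329·1) = 1 + j329 → |·| ≈ 329, ∠ ≈ 89.83°
pole (1 + j329·0.002) = 1 + j0.658 → |·| ≈ 1.1971, ∠ ≈ 33.34°
|G| = 0.002 · 1 / (329 · 1.1971) ≈ 5.0781e-06
Gain = 20 log₁₀(5.0781e-06) ≈ -105.89 dB
∠G = (0°) − (89.83° + 33.34°) = -123.17°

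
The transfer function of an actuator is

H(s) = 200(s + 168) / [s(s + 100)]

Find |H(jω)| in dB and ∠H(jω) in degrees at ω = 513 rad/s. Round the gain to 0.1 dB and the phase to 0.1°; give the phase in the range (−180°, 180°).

At s = jω = j513:
zero (s+168): 168 + j513 → |·| = √(168²+513²) = √291393 ≈ 539.81, ∠ = arctan(513/168) ≈ 71.87°
pole (s+100): 100 + j513 → |·| = √(100²+513²) = √273169 ≈ 522.66, ∠ = arctan(513/100) ≈ 78.97°
pole at origin: |s| = 513, ∠ = 90.00° (in denominator)
|H| = 200 · 539.81 / 2.6812e+05 ≈ 0.40266
Gain = 20 log₁₀(0.40266) ≈ -7.90 dB
∠H = 71.87° − 168.97° = -97.10°

-7.9 dB, -97.1°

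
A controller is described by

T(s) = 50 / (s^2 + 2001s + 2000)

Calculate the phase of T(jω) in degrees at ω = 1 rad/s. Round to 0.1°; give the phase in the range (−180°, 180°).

Substitute s = j1:
Numerator: 50 = 50 + j0
Denominator: (j1)^2 + 2001(j1) + 2000 = 1999 + j2001
|N| = √(50² + 0²) ≈ 50, ∠N ≈ 0.00°
|D| = √(1999² + 2001²) ≈ 2828.4, ∠D ≈ 45.03°
∠T = 0.00° − 45.03° = -45.03°

-45.0°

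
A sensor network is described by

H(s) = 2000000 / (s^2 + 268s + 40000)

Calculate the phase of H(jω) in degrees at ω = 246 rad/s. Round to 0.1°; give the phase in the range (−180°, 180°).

-107.3°

At s = jω = j246:
quadratic: (j246)² + 268·j246 + 40000 = -20516 + j65928 → |·| ≈ 69046, ∠ ≈ 107.29°
∠H = 0.00° − 107.29° = -107.29°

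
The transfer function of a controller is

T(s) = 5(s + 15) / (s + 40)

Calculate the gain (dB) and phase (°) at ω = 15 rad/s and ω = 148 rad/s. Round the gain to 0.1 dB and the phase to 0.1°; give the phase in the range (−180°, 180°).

ω = 15: 7.9 dB, 24.4°; ω = 148: 13.7 dB, 9.3°

At s = jω = j15:
zero (s+15): 15 + j15 → |·| = √(15²+15²) = √450 ≈ 21.213, ∠ = arctan(15/15) ≈ 45.00°
pole (s+40): 40 + j15 → |·| = √(40²+15²) = √1825 ≈ 42.72, ∠ = arctan(15/40) ≈ 20.56°
|T| = 5 · 21.213 / 42.72 ≈ 2.4828
Gain = 20 log₁₀(2.4828) ≈ 7.90 dB
∠T = 45.00° − 20.56° = 24.44°

At s = jω = j148:
zero (s+15): 15 + j148 → |·| = √(15²+148²) = √22129 ≈ 148.76, ∠ = arctan(148/15) ≈ 84.21°
pole (s+40): 40 + j148 → |·| = √(40²+148²) = √23504 ≈ 153.31, ∠ = arctan(148/40) ≈ 74.88°
|T| = 5 · 148.76 / 153.31 ≈ 4.8516
Gain = 20 log₁₀(4.8516) ≈ 13.72 dB
∠T = 84.21° − 74.88° = 9.33°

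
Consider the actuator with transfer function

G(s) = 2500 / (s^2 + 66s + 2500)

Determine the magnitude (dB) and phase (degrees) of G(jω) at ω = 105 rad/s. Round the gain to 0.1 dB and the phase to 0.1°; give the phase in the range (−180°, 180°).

-12.9 dB, -140.9°

At s = jω = j105:
quadratic: (j105)² + 66·j105 + 2500 = -8525 + j6930 → |·| ≈ 10986, ∠ ≈ 140.89°
|G| = 2500 / 10986 ≈ 0.22756
Gain = 20 log₁₀(0.22756) ≈ -12.86 dB
∠G = 0.00° − 140.89° = -140.89°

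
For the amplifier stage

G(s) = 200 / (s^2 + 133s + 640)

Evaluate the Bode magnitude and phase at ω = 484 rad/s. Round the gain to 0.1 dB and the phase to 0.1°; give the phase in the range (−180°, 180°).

-61.7 dB, -164.6°

Substitute s = j484:
Numerator: 200 = 200 + j0
Denominator: (j484)^2 + 133(j484) + 640 = -233616 + j64372
|N| = √(200² + 0²) ≈ 200, ∠N ≈ 0.00°
|D| = √(233616² + 64372²) ≈ 2.4232e+05, ∠D ≈ 164.59°
|G| = 200 / 2.4232e+05 ≈ 0.00082535
Gain = 20 log₁₀(0.00082535) ≈ -61.67 dB
∠G = 0.00° − 164.59° = -164.59°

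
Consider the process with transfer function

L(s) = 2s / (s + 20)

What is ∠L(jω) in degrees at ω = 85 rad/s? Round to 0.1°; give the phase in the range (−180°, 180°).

At s = jω = j85:
zero at origin: s = j85 → |·| = 85, ∠ = 90.00°
pole (s+20): 20 + j85 → |·| = √(20²+85²) = √7625 ≈ 87.321, ∠ = arctan(85/20) ≈ 76.76°
∠L = 90.00° − 76.76° = 13.24°

13.2°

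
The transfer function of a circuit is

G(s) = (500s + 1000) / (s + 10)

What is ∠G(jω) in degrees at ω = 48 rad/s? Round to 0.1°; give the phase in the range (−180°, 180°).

9.4°

Substitute s = j48:
Numerator: 500(j48) + 1000 = 1000 + j24000
Denominator: (j48) + 10 = 10 + j48
|N| = √(1000² + 24000²) ≈ 24021, ∠N ≈ 87.61°
|D| = √(10² + 48²) ≈ 49.031, ∠D ≈ 78.23°
∠G = 87.61° − 78.23° = 9.38°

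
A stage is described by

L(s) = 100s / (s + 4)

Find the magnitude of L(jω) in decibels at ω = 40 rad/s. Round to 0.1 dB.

At s = jω = j40:
zero at origin: s = j40 → |·| = 40, ∠ = 90.00°
pole (s+4): 4 + j40 → |·| = √(4²+40²) = √1616 ≈ 40.2, ∠ = arctan(40/4) ≈ 84.29°
|L| = 100 · 40 / 40.2 ≈ 99.502
Gain = 20 log₁₀(99.502) ≈ 39.96 dB

40.0 dB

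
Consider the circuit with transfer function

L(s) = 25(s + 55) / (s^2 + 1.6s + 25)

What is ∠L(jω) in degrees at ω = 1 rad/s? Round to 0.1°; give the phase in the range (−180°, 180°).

At s = jω = j1:
zero (s+55): 55 + j1 → |·| = √(55²+1²) = √3026 ≈ 55.009, ∠ = arctan(1/55) ≈ 1.04°
quadratic: (j1)² + 1.6·j1 + 25 = 24 + j1.6 → |·| ≈ 24.053, ∠ ≈ 3.81°
∠L = 1.04° − 3.81° = -2.77°

-2.8°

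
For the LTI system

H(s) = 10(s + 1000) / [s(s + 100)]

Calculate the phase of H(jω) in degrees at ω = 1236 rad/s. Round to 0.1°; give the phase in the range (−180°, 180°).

-124.3°

At s = jω = j1236:
zero (s+1000): 1000 + j1236 → |·| = √(1000²+1236²) = √2527696 ≈ 1589.9, ∠ = arctan(1236/1000) ≈ 51.03°
pole (s+100): 100 + j1236 → |·| = √(100²+1236²) = √1537696 ≈ 1240, ∠ = arctan(1236/100) ≈ 85.37°
pole at origin: |s| = 1236, ∠ = 90.00° (in denominator)
∠H = 51.03° − 175.37° = -124.34°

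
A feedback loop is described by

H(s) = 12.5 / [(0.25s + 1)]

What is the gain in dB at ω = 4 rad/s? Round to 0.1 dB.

18.9 dB

At ω = 4 rad/s:
pole (1 + j4·0.25) = 1 + j1 → |·| ≈ 1.4142, ∠ ≈ 45.00°
|H| = 12.5 · 1 / (1.4142) ≈ 8.8389
Gain = 20 log₁₀(8.8389) ≈ 18.93 dB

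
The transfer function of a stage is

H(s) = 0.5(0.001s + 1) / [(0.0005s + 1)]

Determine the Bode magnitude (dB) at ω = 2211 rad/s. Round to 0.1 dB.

-1.8 dB

At ω = 2211 rad/s:
zero (1 + j2211·0.001) = 1 + j2.211 → |·| ≈ 2.4266, ∠ ≈ 65.66°
pole (1 + j2211·0.0005) = 1 + j1.1055 → |·| ≈ 1.4907, ∠ ≈ 47.87°
|H| = 0.5 · 2.4266 / (1.4907) ≈ 0.81391
Gain = 20 log₁₀(0.81391) ≈ -1.79 dB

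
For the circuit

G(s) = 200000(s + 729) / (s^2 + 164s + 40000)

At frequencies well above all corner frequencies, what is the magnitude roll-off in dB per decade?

Each pole contributes −20 dB/decade at high frequency; each zero contributes +20 dB/decade.
Net: 1 zero(s) − 2 pole(s) → -20 dB/decade.

-20 dB/decade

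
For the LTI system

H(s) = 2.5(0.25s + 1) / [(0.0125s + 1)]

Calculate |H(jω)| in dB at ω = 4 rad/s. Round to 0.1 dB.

11.0 dB

At ω = 4 rad/s:
zero (1 + j4·0.25) = 1 + j1 → |·| ≈ 1.4142, ∠ ≈ 45.00°
pole (1 + j4·0.0125) = 1 + j0.05 → |·| ≈ 1.0012, ∠ ≈ 2.86°
|H| = 2.5 · 1.4142 / (1.0012) ≈ 3.5313
Gain = 20 log₁₀(3.5313) ≈ 10.96 dB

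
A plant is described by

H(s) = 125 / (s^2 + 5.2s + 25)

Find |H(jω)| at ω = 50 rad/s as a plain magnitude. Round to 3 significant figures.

0.0502

At s = jω = j50:
quadratic: (j50)² + 5.2·j50 + 25 = -2475 + j260 → |·| ≈ 2488.6, ∠ ≈ 174.00°
|H| = 125 / 2488.6 ≈ 0.050229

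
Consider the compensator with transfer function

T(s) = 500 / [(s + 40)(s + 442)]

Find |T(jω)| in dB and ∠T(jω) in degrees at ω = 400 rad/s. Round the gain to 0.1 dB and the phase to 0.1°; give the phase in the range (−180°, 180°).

At s = jω = j400:
pole (s+40): 40 + j400 → |·| = √(40²+400²) = √161600 ≈ 402, ∠ = arctan(400/40) ≈ 84.29°
pole (s+442): 442 + j400 → |·| = √(442²+400²) = √355364 ≈ 596.12, ∠ = arctan(400/442) ≈ 42.14°
|T| = 500 / 2.3964e+05 ≈ 0.0020865
Gain = 20 log₁₀(0.0020865) ≈ -53.61 dB
∠T = 0.00° − 126.43° = -126.43°

-53.6 dB, -126.4°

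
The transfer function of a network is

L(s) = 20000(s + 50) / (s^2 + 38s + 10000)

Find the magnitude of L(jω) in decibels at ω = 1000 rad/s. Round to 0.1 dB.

26.1 dB

At s = jω = j1000:
zero (s+50): 50 + j1000 → |·| = √(50²+1000²) = √1002500 ≈ 1001.2, ∠ = arctan(1000/50) ≈ 87.14°
quadratic: (j1000)² + 38·j1000 + 10000 = -990000 + j38000 → |·| ≈ 9.9073e+05, ∠ ≈ 177.80°
|L| = 20000 · 1001.2 / 9.9073e+05 ≈ 20.211
Gain = 20 log₁₀(20.211) ≈ 26.11 dB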